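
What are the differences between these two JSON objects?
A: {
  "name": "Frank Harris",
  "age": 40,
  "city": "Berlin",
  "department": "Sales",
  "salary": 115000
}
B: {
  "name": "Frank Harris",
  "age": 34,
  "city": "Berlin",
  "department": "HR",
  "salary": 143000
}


Comparing each field (in key order):
  name: same
  age: DIFFERENT
  city: same
  department: DIFFERENT
  salary: DIFFERENT
Differences:
  age: 40 -> 34
  department: Sales -> HR
  salary: 115000 -> 143000

3 field(s) changed

3 changes: age, department, salary


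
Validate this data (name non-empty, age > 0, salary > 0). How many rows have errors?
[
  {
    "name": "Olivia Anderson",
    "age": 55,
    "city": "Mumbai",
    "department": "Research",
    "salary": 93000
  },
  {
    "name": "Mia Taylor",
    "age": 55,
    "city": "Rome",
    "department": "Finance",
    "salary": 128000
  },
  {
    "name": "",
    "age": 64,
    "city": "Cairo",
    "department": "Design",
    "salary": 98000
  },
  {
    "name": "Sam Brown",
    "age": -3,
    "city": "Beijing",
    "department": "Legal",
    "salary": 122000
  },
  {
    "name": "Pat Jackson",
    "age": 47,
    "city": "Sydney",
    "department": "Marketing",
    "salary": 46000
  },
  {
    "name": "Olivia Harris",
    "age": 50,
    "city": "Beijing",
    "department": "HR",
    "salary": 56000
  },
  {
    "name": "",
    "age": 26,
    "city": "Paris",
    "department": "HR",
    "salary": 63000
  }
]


Validating 7 records:
Rules: name non-empty, age > 0, salary > 0

  Row 1 (Olivia Anderson): OK
  Row 2 (Mia Taylor): OK
  Row 3 (???): empty name
  Row 4 (Sam Brown): negative age: -3
  Row 5 (Pat Jackson): OK
  Row 6 (Olivia Harris): OK
  Row 7 (???): empty name

Total errors: 3

3 errors


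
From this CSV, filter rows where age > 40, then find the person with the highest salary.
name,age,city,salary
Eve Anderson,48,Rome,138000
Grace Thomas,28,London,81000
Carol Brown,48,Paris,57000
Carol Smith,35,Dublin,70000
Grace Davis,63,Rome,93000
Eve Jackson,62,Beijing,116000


Filter: age > 40
Sort by: salary (descending)

Filtered records (4):
  Eve Anderson, age 48, salary $138000
  Eve Jackson, age 62, salary $116000
  Grace Davis, age 63, salary $93000
  Carol Brown, age 48, salary $57000

Highest salary: Eve Anderson ($138000)

Eve Anderson


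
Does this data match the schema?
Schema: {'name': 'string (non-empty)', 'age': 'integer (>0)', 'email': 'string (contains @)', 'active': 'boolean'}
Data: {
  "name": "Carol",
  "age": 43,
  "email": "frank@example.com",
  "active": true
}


Validating each field against schema:
  name: OK (non-empty string)
  age: OK (positive integer)
  email: OK (string with @)
  active: OK (boolean)

Result: VALID

VALID


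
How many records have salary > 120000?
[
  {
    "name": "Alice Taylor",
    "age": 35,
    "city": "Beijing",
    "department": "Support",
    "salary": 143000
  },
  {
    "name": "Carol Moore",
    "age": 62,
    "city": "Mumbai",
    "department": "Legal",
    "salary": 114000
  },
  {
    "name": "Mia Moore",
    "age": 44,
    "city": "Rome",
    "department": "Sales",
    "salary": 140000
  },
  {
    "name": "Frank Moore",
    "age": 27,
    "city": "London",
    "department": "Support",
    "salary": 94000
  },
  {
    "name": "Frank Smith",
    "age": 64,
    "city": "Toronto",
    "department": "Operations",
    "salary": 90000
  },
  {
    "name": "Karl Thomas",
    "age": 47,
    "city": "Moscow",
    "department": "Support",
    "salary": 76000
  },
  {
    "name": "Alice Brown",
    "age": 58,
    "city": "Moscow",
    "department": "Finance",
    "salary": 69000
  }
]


Data: 7 records
Condition: salary > 120000

Checking each record:
  Alice Taylor: 143000 MATCH
  Carol Moore: 114000
  Mia Moore: 140000 MATCH
  Frank Moore: 94000
  Frank Smith: 90000
  Karl Thomas: 76000
  Alice Brown: 69000

Count: 2

2


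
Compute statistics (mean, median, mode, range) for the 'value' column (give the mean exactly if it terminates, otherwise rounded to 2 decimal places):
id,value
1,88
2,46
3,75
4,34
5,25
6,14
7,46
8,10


Data: [88, 46, 75, 34, 25, 14, 46, 10]
Count: 8
Sum: 338
Mean: 338/8 = 42.25
Sorted: [10, 14, 25, 34, 46, 46, 75, 88]
Median: 40.0
Mode: 46 (2 times)
Range: 88 - 10 = 78
Min: 10, Max: 88

mean=42.25, median=40.0, mode=46, range=78


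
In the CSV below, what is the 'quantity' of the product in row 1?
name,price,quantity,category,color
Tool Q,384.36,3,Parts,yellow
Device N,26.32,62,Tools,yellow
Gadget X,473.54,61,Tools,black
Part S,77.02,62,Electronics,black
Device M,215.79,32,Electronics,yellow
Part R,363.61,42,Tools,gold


Query: Row 1 ('Tool Q'), column 'quantity'
Value: 3

3


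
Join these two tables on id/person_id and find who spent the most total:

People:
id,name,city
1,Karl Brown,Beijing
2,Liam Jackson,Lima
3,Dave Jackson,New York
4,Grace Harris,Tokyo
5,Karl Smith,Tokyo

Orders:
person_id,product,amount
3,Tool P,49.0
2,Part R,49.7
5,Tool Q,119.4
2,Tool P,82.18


Join on: people.id = orders.person_id

Joined rows:
  Dave Jackson (New York) bought Tool P for $49.0
  Liam Jackson (Lima) bought Part R for $49.7
  Karl Smith (Tokyo) bought Tool Q for $119.4
  Liam Jackson (Lima) bought Tool P for $82.18

Total per person:
  Liam Jackson: $131.88
  Karl Smith: $119.40
  Dave Jackson: $49.00

Top spender: Liam Jackson ($131.88)

Liam Jackson ($131.88)


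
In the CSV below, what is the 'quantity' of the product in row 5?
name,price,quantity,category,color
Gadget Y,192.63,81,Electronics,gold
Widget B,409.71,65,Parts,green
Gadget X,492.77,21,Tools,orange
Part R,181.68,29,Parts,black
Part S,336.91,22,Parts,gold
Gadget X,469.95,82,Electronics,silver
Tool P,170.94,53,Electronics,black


Query: Row 5 ('Part S'), column 'quantity'
Value: 22

22


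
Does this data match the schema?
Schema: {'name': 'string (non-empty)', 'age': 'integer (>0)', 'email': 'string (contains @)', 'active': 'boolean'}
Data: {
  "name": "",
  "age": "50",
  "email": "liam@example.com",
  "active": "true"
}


Validating each field against schema:
  name: FAIL ("" is an empty string)
  age: FAIL ("50" is not an integer)
  email: OK (string with @)
  active: FAIL ("true" is not a boolean)

Result: INVALID (3 errors: name, age, active)

INVALID (3 errors: name, age, active)


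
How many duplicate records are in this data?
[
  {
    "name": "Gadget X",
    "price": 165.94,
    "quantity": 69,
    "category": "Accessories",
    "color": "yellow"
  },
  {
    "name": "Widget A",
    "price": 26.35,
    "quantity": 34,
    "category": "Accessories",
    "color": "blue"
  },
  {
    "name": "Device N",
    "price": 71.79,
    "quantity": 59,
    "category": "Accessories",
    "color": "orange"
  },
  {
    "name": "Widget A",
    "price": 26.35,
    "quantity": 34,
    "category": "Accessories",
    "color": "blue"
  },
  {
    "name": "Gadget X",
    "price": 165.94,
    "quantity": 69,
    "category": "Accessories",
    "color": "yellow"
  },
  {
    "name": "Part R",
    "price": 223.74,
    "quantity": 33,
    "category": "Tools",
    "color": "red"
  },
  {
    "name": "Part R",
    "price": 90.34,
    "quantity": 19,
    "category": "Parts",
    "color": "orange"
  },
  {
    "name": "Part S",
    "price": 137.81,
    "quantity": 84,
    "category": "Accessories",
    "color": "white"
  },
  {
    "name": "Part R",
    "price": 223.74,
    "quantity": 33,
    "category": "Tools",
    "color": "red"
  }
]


Checking 9 records for duplicates:

  Row 1: Gadget X ($165.94, qty 69)
  Row 2: Widget A ($26.35, qty 34)
  Row 3: Device N ($71.79, qty 59)
  Row 4: Widget A ($26.35, qty 34) <-- DUPLICATE
  Row 5: Gadget X ($165.94, qty 69) <-- DUPLICATE
  Row 6: Part R ($223.74, qty 33)
  Row 7: Part R ($90.34, qty 19)
  Row 8: Part S ($137.81, qty 84)
  Row 9: Part R ($223.74, qty 33) <-- DUPLICATE

Duplicates found: 3
Unique records: 6

3 duplicates, 6 unique


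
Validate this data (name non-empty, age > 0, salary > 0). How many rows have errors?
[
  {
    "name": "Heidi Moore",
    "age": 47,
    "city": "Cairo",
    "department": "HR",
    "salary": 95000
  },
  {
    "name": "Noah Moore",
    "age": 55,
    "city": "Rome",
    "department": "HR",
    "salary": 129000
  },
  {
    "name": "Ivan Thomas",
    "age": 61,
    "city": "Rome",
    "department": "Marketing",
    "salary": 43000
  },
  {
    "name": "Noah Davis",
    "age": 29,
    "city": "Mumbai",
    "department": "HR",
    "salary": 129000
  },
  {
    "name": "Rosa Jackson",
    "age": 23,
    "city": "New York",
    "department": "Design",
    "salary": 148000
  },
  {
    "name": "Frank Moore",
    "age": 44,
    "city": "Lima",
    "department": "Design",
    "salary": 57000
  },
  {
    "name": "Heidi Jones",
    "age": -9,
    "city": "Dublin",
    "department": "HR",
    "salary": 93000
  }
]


Validating 7 records:
Rules: name non-empty, age > 0, salary > 0

  Row 1 (Heidi Moore): OK
  Row 2 (Noah Moore): OK
  Row 3 (Ivan Thomas): OK
  Row 4 (Noah Davis): OK
  Row 5 (Rosa Jackson): OK
  Row 6 (Frank Moore): OK
  Row 7 (Heidi Jones): negative age: -9

Total errors: 1

1 errors


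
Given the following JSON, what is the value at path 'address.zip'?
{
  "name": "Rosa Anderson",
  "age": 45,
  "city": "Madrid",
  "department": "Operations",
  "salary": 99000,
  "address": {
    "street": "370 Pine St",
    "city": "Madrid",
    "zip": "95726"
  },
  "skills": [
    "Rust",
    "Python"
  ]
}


Query: address.zip
Path: address -> zip
Value: 95726

95726


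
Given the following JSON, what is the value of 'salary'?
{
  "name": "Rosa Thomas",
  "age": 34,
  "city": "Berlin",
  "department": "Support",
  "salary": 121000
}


Looking up field 'salary'
Value: 121000

121000


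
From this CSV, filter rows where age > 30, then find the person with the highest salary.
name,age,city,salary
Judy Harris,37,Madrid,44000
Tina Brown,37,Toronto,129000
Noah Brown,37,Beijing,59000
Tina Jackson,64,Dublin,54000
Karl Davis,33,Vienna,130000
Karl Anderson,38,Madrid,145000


Filter: age > 30
Sort by: salary (descending)

Filtered records (6):
  Karl Anderson, age 38, salary $145000
  Karl Davis, age 33, salary $130000
  Tina Brown, age 37, salary $129000
  Noah Brown, age 37, salary $59000
  Tina Jackson, age 64, salary $54000
  Judy Harris, age 37, salary $44000

Highest salary: Karl Anderson ($145000)

Karl Anderson


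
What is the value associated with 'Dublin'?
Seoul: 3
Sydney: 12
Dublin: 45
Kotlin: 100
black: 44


Looking up key 'Dublin'
Value: 45

45


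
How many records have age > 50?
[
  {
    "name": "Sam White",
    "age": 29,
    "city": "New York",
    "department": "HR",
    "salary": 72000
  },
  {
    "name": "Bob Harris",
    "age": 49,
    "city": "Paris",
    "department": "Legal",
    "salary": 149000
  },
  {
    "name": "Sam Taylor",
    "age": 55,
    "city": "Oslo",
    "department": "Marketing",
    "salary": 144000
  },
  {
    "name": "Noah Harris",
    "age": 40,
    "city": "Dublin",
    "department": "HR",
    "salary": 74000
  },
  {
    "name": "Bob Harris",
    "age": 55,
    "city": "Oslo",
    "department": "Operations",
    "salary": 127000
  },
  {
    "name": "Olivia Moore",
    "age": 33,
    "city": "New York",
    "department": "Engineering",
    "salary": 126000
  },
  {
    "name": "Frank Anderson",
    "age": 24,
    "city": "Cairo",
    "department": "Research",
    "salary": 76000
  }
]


Data: 7 records
Condition: age > 50

Checking each record:
  Sam White: 29
  Bob Harris: 49
  Sam Taylor: 55 MATCH
  Noah Harris: 40
  Bob Harris: 55 MATCH
  Olivia Moore: 33
  Frank Anderson: 24

Count: 2

2


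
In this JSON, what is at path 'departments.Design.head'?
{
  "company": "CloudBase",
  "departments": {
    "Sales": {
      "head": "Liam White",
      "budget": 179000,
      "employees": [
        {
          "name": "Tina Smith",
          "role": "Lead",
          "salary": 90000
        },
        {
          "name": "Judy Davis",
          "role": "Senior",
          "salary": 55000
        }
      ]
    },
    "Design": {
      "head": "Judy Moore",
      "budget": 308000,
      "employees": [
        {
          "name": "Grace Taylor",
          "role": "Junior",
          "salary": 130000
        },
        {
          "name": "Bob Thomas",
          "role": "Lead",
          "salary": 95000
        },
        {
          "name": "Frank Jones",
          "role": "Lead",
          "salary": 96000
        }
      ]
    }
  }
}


Path: departments.Design.head

Navigate:
  -> departments
  -> Design
  -> head = 'Judy Moore'

Judy Moore


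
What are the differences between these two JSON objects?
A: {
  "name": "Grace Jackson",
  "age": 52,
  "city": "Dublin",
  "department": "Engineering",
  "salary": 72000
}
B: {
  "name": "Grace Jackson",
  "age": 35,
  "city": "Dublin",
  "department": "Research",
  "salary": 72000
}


Comparing each field (in key order):
  name: same
  age: DIFFERENT
  city: same
  department: DIFFERENT
  salary: same
Differences:
  age: 52 -> 35
  department: Engineering -> Research

2 field(s) changed

2 changes: age, department


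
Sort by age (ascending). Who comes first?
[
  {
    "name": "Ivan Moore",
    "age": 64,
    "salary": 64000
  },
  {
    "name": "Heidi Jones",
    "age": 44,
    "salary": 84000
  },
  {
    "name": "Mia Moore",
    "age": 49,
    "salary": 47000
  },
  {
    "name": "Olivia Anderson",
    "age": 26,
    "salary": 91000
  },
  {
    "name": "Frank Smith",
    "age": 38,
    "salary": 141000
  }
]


Sort by: age (ascending)

Sorted order:
  1. Olivia Anderson (age = 26)
  2. Frank Smith (age = 38)
  3. Heidi Jones (age = 44)
  4. Mia Moore (age = 49)
  5. Ivan Moore (age = 64)

First: Olivia Anderson

Olivia Anderson


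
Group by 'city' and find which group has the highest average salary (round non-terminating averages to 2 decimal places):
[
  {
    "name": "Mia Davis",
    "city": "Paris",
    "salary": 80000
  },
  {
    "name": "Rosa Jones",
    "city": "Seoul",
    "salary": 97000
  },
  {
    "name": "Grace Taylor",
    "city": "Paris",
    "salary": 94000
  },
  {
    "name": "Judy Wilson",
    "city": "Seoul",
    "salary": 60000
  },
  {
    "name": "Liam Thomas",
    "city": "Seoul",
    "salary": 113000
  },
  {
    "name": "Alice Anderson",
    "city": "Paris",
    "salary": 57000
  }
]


Group by: city

Groups:
  Paris: 3 people, avg salary = 231000/3 = $77000
  Seoul: 3 people, avg salary = 270000/3 = $90000

Highest average salary: Seoul ($90000)

Seoul ($90000)


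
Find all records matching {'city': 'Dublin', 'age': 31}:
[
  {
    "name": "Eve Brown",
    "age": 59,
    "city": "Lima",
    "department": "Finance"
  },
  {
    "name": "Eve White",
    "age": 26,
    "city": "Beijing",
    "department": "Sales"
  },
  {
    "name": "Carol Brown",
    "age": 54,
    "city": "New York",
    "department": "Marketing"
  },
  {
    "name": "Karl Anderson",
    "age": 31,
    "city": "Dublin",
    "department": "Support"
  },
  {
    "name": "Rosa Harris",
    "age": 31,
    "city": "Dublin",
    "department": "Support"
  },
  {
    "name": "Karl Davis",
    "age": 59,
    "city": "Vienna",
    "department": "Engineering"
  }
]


Search criteria: {'city': 'Dublin', 'age': 31}

Checking 6 records:
  Eve Brown: {city: Lima, age: 59}
  Eve White: {city: Beijing, age: 26}
  Carol Brown: {city: New York, age: 54}
  Karl Anderson: {city: Dublin, age: 31} <-- MATCH
  Rosa Harris: {city: Dublin, age: 31} <-- MATCH
  Karl Davis: {city: Vienna, age: 59}

Matches: ["Karl Anderson", "Rosa Harris"]

["Karl Anderson", "Rosa Harris"]


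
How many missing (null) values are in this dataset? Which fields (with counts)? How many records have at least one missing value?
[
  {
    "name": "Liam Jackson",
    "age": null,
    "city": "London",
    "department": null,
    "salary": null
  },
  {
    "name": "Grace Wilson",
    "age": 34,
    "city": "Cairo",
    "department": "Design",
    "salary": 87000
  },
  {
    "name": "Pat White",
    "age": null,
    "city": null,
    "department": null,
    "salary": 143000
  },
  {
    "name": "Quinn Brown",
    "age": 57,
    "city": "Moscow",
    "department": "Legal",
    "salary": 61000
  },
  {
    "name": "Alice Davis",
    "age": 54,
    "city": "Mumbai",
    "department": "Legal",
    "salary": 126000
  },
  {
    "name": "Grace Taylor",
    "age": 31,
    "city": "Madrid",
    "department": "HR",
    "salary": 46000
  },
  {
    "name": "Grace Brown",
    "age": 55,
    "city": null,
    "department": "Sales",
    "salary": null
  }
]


Checking for missing (null) values in 7 records:

  Liam Jackson: age, department, salary
  Grace Wilson: complete
  Pat White: age, city, department
  Quinn Brown: complete
  Alice Davis: complete
  Grace Taylor: complete
  Grace Brown: city, salary

Per field:
  name: 0 missing
  age: 2 missing
  city: 2 missing
  department: 2 missing
  salary: 2 missing

Total missing values: 8
Records with any missing: 3

8 missing values (age: 2, city: 2, department: 2, salary: 2); 3 incomplete records


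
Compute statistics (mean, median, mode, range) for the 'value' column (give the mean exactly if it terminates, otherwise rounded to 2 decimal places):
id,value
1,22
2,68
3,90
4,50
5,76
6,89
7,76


Data: [22, 68, 90, 50, 76, 89, 76]
Count: 7
Sum: 471
Mean: 471/7 ≈ 67.29 (rounded to 2 decimal places)
Sorted: [22, 50, 68, 76, 76, 89, 90]
Median: 76.0
Mode: 76 (2 times)
Range: 90 - 22 = 68
Min: 22, Max: 90

mean≈67.29, median=76.0, mode=76, range=68


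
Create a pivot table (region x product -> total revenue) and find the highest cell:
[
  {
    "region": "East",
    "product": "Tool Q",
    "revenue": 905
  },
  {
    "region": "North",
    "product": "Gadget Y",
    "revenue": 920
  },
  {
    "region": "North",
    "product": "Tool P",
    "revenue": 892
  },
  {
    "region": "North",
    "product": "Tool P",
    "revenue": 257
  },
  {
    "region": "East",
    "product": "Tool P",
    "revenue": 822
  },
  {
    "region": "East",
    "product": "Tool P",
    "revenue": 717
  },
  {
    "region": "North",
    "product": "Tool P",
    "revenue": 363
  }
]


Pivot: region (rows) x product (columns) -> total revenue

     Gadget Y      Tool P        Tool Q      
East             0          1539           905  
North          920          1512             0  

Highest: East / Tool P = $1539

East / Tool P = $1539


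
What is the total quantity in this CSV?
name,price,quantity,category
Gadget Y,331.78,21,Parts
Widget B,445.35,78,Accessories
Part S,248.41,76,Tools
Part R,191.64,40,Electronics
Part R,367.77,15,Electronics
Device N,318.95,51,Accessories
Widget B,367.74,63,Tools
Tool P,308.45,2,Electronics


Computing total quantity:
Values: [21, 78, 76, 40, 15, 51, 63, 2]
Sum = 346

346


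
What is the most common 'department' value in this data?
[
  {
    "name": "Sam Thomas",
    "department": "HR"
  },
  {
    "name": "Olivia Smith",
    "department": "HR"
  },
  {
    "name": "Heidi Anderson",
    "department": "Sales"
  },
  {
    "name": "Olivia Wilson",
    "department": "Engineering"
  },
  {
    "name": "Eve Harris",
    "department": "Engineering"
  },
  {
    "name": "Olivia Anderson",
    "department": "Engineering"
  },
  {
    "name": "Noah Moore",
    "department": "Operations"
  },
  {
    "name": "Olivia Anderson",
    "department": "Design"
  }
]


Counting 'department' values across 8 records:

  Engineering: 3 ###
  HR: 2 ##
  Sales: 1 #
  Operations: 1 #
  Design: 1 #

Most common: Engineering (3 times)

Engineering (3 times)


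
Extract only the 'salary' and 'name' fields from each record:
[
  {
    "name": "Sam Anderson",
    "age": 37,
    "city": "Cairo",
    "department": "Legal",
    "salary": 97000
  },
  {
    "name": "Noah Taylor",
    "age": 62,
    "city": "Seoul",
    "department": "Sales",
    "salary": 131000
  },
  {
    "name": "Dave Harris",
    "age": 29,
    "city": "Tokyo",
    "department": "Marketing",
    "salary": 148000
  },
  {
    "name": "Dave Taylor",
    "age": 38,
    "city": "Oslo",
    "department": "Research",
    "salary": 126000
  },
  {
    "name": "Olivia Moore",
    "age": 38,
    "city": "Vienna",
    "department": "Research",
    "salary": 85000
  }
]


Original: 5 records with fields: name, age, city, department, salary
Keep: ['salary', 'name']
Drop: ['age', 'city', 'department']
Result: 5 records, 2 fields each

[
  {
    "salary": 97000,
    "name": "Sam Anderson"
  },
  {
    "salary": 131000,
    "name": "Noah Taylor"
  },
  {
    "salary": 148000,
    "name": "Dave Harris"
  },
  {
    "salary": 126000,
    "name": "Dave Taylor"
  },
  {
    "salary": 85000,
    "name": "Olivia Moore"
  }
]


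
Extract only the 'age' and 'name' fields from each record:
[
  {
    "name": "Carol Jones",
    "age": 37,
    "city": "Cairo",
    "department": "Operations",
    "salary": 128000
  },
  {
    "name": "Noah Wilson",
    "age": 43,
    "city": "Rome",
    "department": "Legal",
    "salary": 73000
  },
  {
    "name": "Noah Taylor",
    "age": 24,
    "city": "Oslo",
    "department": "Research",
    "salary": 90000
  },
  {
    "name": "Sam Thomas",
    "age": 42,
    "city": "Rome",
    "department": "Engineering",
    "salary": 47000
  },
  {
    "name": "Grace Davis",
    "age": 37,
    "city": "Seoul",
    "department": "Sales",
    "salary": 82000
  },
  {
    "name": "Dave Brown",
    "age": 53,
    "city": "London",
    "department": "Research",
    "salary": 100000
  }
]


Original: 6 records with fields: name, age, city, department, salary
Keep: ['age', 'name']
Drop: ['city', 'department', 'salary']
Result: 6 records, 2 fields each

[
  {
    "age": 37,
    "name": "Carol Jones"
  },
  {
    "age": 43,
    "name": "Noah Wilson"
  },
  {
    "age": 24,
    "name": "Noah Taylor"
  },
  {
    "age": 42,
    "name": "Sam Thomas"
  },
  {
    "age": 37,
    "name": "Grace Davis"
  },
  {
    "age": 53,
    "name": "Dave Brown"
  }
]


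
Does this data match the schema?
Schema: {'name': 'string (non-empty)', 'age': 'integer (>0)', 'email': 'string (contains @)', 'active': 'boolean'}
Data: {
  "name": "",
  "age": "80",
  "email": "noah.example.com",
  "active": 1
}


Validating each field against schema:
  name: FAIL ("" is an empty string)
  age: FAIL ("80" is not an integer)
  email: FAIL ("noah.example.com" does not contain @)
  active: FAIL (1 is not a boolean)

Result: INVALID (4 errors: name, age, email, active)

INVALID (4 errors: name, age, email, active)


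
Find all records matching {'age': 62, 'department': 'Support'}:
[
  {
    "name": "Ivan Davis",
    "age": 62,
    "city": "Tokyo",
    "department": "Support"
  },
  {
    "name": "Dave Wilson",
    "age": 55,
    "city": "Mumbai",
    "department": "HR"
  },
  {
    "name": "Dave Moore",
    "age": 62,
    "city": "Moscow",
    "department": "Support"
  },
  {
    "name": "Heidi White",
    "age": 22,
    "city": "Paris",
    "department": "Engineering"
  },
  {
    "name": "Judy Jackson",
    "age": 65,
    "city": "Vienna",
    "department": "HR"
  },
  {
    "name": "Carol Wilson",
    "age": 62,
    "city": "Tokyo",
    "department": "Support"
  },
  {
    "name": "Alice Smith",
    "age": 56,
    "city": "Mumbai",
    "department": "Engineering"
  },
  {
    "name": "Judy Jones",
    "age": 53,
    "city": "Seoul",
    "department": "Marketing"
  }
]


Search criteria: {'age': 62, 'department': 'Support'}

Checking 8 records:
  Ivan Davis: {age: 62, department: Support} <-- MATCH
  Dave Wilson: {age: 55, department: HR}
  Dave Moore: {age: 62, department: Support} <-- MATCH
  Heidi White: {age: 22, department: Engineering}
  Judy Jackson: {age: 65, department: HR}
  Carol Wilson: {age: 62, department: Support} <-- MATCH
  Alice Smith: {age: 56, department: Engineering}
  Judy Jones: {age: 53, department: Marketing}

Matches: ["Ivan Davis", "Dave Moore", "Carol Wilson"]

["Ivan Davis", "Dave Moore", "Carol Wilson"]


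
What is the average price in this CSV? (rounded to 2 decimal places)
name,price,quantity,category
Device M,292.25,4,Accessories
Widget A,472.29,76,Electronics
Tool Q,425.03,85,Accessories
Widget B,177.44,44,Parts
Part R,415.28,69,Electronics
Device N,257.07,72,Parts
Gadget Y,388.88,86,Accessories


Computing average price:
Values: [292.25, 472.29, 425.03, 177.44, 415.28, 257.07, 388.88]
Sum = 2428.24
Count = 7
Average = 2428.24/7 ≈ 346.89 (rounded to 2 decimal places)

346.89


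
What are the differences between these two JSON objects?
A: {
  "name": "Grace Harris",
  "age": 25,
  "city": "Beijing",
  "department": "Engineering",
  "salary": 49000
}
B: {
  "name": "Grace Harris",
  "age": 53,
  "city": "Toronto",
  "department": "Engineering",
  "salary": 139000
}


Comparing each field (in key order):
  name: same
  age: DIFFERENT
  city: DIFFERENT
  department: same
  salary: DIFFERENT
Differences:
  age: 25 -> 53
  city: Beijing -> Toronto
  salary: 49000 -> 139000

3 field(s) changed

3 changes: age, city, salary


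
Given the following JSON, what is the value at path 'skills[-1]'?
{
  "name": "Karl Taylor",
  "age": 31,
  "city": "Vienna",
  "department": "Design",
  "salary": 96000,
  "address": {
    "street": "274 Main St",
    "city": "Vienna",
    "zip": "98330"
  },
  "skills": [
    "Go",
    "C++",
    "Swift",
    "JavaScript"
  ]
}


Query: skills[-1]
Path: skills -> last element
Value: JavaScript

JavaScript


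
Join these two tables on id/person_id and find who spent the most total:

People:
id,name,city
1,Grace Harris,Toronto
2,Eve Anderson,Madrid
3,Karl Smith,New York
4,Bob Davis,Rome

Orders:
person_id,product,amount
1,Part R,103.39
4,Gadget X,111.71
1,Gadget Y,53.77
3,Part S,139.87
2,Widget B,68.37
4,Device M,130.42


Join on: people.id = orders.person_id

Joined rows:
  Grace Harris (Toronto) bought Part R for $103.39
  Bob Davis (Rome) bought Gadget X for $111.71
  Grace Harris (Toronto) bought Gadget Y for $53.77
  Karl Smith (New York) bought Part S for $139.87
  Eve Anderson (Madrid) bought Widget B for $68.37
  Bob Davis (Rome) bought Device M for $130.42

Total per person:
  Bob Davis: $242.13
  Grace Harris: $157.16
  Karl Smith: $139.87
  Eve Anderson: $68.37

Top spender: Bob Davis ($242.13)

Bob Davis ($242.13)


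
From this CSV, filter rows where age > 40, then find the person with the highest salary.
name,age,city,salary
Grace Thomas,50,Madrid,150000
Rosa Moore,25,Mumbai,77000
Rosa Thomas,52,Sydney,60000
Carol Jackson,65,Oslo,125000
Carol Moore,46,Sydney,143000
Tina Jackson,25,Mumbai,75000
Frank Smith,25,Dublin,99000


Filter: age > 40
Sort by: salary (descending)

Filtered records (4):
  Grace Thomas, age 50, salary $150000
  Carol Moore, age 46, salary $143000
  Carol Jackson, age 65, salary $125000
  Rosa Thomas, age 52, salary $60000

Highest salary: Grace Thomas ($150000)

Grace Thomas


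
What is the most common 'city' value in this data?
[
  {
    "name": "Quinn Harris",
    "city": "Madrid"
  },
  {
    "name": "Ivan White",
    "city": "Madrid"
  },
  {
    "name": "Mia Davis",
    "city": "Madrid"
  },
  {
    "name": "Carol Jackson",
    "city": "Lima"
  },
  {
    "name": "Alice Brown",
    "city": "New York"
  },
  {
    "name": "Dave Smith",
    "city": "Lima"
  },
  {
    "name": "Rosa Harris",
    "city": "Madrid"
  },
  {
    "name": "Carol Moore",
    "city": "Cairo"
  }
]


Counting 'city' values across 8 records:

  Madrid: 4 ####
  Lima: 2 ##
  New York: 1 #
  Cairo: 1 #

Most common: Madrid (4 times)

Madrid (4 times)


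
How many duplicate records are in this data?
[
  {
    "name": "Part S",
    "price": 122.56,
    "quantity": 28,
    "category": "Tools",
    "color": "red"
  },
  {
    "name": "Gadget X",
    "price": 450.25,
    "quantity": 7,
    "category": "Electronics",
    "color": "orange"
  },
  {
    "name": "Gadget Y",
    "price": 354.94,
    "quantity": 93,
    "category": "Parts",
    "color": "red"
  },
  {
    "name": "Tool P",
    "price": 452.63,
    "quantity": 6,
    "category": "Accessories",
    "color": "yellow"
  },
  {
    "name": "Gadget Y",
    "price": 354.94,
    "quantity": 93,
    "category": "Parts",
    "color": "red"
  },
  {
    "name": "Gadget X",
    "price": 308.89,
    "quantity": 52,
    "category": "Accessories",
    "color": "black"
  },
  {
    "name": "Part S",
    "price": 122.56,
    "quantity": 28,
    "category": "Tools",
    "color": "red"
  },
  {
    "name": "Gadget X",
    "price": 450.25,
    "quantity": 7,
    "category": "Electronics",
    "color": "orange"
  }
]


Checking 8 records for duplicates:

  Row 1: Part S ($122.56, qty 28)
  Row 2: Gadget X ($450.25, qty 7)
  Row 3: Gadget Y ($354.94, qty 93)
  Row 4: Tool P ($452.63, qty 6)
  Row 5: Gadget Y ($354.94, qty 93) <-- DUPLICATE
  Row 6: Gadget X ($308.89, qty 52)
  Row 7: Part S ($122.56, qty 28) <-- DUPLICATE
  Row 8: Gadget X ($450.25, qty 7) <-- DUPLICATE

Duplicates found: 3
Unique records: 5

3 duplicates, 5 unique


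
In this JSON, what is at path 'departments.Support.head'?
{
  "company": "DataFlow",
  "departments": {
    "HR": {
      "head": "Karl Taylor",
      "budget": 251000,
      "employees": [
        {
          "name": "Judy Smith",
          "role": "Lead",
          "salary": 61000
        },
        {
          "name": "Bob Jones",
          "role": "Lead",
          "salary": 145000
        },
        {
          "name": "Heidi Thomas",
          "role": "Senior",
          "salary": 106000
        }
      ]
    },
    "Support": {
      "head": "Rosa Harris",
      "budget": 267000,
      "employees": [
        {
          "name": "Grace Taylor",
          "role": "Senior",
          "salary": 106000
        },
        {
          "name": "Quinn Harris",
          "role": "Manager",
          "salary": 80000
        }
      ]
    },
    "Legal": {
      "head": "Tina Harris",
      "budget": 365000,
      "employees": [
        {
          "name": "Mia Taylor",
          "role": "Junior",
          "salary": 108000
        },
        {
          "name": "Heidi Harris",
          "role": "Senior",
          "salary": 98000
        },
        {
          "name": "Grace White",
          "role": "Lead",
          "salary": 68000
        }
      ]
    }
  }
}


Path: departments.Support.head

Navigate:
  -> departments
  -> Support
  -> head = 'Rosa Harris'

Rosa Harris


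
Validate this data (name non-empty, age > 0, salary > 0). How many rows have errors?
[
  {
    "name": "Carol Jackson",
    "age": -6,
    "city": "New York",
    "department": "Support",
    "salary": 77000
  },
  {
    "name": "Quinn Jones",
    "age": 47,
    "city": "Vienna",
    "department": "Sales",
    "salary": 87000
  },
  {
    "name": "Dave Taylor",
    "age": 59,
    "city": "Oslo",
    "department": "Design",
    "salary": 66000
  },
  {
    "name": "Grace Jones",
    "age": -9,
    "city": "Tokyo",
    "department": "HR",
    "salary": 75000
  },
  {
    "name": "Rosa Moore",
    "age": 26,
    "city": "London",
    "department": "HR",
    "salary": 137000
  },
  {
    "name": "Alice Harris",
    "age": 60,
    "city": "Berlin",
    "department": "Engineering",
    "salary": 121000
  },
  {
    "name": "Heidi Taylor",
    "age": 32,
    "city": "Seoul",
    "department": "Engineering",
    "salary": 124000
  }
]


Validating 7 records:
Rules: name non-empty, age > 0, salary > 0

  Row 1 (Carol Jackson): negative age: -6
  Row 2 (Quinn Jones): OK
  Row 3 (Dave Taylor): OK
  Row 4 (Grace Jones): negative age: -9
  Row 5 (Rosa Moore): OK
  Row 6 (Alice Harris): OK
  Row 7 (Heidi Taylor): OK

Total errors: 2

2 errors


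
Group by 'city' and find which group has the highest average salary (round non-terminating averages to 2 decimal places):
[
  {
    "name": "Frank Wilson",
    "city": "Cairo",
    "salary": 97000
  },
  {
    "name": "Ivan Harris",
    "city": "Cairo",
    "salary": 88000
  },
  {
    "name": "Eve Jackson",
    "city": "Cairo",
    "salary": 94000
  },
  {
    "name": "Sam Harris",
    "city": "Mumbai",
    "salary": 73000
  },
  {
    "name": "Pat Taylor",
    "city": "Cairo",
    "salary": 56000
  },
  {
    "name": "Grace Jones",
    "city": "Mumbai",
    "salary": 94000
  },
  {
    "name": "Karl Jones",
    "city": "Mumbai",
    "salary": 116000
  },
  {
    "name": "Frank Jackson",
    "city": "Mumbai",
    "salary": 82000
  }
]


Group by: city

Groups:
  Cairo: 4 people, avg salary = 335000/4 = $83750
  Mumbai: 4 people, avg salary = 365000/4 = $91250

Highest average salary: Mumbai ($91250)

Mumbai ($91250)


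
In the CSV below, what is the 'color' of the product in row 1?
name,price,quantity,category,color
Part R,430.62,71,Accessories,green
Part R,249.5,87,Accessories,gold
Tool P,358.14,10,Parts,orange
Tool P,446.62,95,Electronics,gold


Query: Row 1 ('Part R'), column 'color'
Value: green

green


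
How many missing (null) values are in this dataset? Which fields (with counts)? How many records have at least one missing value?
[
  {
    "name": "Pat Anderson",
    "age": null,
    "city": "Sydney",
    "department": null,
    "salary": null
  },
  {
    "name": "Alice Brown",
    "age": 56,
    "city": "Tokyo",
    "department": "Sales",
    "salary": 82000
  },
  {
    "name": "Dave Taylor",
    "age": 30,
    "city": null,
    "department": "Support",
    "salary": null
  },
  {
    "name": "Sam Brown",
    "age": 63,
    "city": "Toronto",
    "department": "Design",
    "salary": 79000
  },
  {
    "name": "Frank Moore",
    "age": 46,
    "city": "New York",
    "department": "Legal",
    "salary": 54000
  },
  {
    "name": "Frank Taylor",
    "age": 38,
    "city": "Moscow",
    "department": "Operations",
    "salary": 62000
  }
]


Checking for missing (null) values in 6 records:

  Pat Anderson: age, department, salary
  Alice Brown: complete
  Dave Taylor: city, salary
  Sam Brown: complete
  Frank Moore: complete
  Frank Taylor: complete

Per field:
  name: 0 missing
  age: 1 missing
  city: 1 missing
  department: 1 missing
  salary: 2 missing

Total missing values: 5
Records with any missing: 2

5 missing values (age: 1, city: 1, department: 1, salary: 2); 2 incomplete records


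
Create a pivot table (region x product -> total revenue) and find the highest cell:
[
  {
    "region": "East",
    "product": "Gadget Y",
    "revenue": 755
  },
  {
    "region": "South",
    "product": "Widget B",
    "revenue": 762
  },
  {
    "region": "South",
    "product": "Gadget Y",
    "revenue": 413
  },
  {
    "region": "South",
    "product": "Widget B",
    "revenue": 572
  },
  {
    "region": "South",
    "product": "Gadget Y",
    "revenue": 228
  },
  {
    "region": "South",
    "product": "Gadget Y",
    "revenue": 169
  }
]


Pivot: region (rows) x product (columns) -> total revenue

     Gadget Y      Widget B    
East           755             0  
South          810          1334  

Highest: South / Widget B = $1334

South / Widget B = $1334


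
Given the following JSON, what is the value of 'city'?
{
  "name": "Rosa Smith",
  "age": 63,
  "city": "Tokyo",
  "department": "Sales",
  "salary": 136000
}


Looking up field 'city'
Value: Tokyo

Tokyo


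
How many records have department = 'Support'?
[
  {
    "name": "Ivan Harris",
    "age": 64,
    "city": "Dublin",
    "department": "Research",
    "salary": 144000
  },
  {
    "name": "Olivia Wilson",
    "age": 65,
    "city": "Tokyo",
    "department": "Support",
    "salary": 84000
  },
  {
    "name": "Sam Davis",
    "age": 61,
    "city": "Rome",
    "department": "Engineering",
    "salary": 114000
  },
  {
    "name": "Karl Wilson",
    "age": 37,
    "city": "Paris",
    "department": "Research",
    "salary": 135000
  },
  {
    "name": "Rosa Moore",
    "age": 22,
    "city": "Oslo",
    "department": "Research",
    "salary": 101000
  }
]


Data: 5 records
Condition: department = 'Support'

Checking each record:
  Ivan Harris: Research
  Olivia Wilson: Support MATCH
  Sam Davis: Engineering
  Karl Wilson: Research
  Rosa Moore: Research

Count: 1

1


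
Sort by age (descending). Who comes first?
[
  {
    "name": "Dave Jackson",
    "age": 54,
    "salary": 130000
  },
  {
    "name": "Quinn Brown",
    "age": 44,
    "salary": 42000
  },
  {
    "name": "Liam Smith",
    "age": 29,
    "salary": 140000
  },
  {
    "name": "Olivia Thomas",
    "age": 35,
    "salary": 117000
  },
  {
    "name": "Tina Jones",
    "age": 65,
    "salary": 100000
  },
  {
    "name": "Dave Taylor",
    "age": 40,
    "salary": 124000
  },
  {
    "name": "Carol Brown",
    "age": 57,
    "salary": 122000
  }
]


Sort by: age (descending)

Sorted order:
  1. Tina Jones (age = 65)
  2. Carol Brown (age = 57)
  3. Dave Jackson (age = 54)
  4. Quinn Brown (age = 44)
  5. Dave Taylor (age = 40)
  6. Olivia Thomas (age = 35)
  7. Liam Smith (age = 29)

First: Tina Jones

Tina Jones


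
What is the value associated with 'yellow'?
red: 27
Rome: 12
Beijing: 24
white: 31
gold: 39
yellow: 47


Looking up key 'yellow'
Value: 47

47


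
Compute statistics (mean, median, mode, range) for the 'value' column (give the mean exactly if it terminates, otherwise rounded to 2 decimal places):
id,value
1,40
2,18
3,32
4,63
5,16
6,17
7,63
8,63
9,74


Data: [40, 18, 32, 63, 16, 17, 63, 63, 74]
Count: 9
Sum: 386
Mean: 386/9 ≈ 42.89 (rounded to 2 decimal places)
Sorted: [16, 17, 18, 32, 40, 63, 63, 63, 74]
Median: 40.0
Mode: 63 (3 times)
Range: 74 - 16 = 58
Min: 16, Max: 74

mean≈42.89, median=40.0, mode=63, range=58


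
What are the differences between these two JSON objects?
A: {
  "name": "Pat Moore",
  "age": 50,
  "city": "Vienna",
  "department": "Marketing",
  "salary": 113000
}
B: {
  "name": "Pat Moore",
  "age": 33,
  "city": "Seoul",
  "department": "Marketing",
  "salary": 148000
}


Comparing each field (in key order):
  name: same
  age: DIFFERENT
  city: DIFFERENT
  department: same
  salary: DIFFERENT
Differences:
  age: 50 -> 33
  city: Vienna -> Seoul
  salary: 113000 -> 148000

3 field(s) changed

3 changes: age, city, salary


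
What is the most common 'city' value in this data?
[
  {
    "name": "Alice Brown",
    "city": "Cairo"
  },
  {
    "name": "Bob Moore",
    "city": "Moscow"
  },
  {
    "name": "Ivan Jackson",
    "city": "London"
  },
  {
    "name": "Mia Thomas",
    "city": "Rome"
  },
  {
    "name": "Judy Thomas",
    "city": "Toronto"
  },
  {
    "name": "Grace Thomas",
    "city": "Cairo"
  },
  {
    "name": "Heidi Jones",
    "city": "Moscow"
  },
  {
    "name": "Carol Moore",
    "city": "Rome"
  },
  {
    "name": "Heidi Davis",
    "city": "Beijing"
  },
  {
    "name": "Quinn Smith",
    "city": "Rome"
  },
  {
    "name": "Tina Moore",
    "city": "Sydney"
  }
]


Counting 'city' values across 11 records:

  Rome: 3 ###
  Cairo: 2 ##
  Moscow: 2 ##
  London: 1 #
  Toronto: 1 #
  Beijing: 1 #
  Sydney: 1 #

Most common: Rome (3 times)

Rome (3 times)


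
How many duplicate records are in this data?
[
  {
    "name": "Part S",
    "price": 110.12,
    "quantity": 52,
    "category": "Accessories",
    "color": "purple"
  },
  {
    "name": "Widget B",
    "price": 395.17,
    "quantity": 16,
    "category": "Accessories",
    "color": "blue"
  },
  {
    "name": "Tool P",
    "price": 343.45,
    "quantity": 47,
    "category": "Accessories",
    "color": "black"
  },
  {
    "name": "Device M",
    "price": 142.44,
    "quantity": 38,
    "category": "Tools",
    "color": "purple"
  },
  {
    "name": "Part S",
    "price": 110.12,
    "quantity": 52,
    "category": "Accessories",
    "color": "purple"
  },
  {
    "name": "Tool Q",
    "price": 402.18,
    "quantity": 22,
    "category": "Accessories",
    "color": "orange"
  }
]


Checking 6 records for duplicates:

  Row 1: Part S ($110.12, qty 52)
  Row 2: Widget B ($395.17, qty 16)
  Row 3: Tool P ($343.45, qty 47)
  Row 4: Device M ($142.44, qty 38)
  Row 5: Part S ($110.12, qty 52) <-- DUPLICATE
  Row 6: Tool Q ($402.18, qty 22)

Duplicates found: 1
Unique records: 5

1 duplicates, 5 unique


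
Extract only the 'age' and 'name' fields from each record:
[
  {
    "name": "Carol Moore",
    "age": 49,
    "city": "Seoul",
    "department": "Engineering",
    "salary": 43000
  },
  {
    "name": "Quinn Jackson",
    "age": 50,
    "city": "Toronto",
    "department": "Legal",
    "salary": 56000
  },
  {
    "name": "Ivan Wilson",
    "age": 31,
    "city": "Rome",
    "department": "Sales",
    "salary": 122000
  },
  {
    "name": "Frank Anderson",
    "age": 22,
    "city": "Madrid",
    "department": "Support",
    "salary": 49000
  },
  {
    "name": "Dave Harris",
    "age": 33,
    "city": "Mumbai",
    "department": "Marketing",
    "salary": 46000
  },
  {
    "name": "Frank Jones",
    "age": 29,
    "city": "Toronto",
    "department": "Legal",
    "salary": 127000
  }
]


Original: 6 records with fields: name, age, city, department, salary
Keep: ['age', 'name']
Drop: ['city', 'department', 'salary']
Result: 6 records, 2 fields each

[
  {
    "age": 49,
    "name": "Carol Moore"
  },
  {
    "age": 50,
    "name": "Quinn Jackson"
  },
  {
    "age": 31,
    "name": "Ivan Wilson"
  },
  {
    "age": 22,
    "name": "Frank Anderson"
  },
  {
    "age": 33,
    "name": "Dave Harris"
  },
  {
    "age": 29,
    "name": "Frank Jones"
  }
]
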